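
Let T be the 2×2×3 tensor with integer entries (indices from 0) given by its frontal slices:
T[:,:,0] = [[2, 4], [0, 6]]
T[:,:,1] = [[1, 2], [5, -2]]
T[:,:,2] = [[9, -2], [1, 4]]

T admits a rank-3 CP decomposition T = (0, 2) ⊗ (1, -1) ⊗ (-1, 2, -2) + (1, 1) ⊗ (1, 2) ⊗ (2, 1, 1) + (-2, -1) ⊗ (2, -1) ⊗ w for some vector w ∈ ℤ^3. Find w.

w = (0, 0, -2)

Subtract the known terms from T to get the rank-1 residual R = (-2, -1) ⊗ (2, -1) ⊗ w, so R[i,j,k] = a[i]·b[j]·w[k]. Pick indices with nonzero a[0]·b[0] = (-2)·(2) = -4. Only the fibre through (0,0,·) is needed: R[0,0,:] = T[0,0,:] − Σₗ aₗ[0]bₗ[0]cₗ = [2, 1, 9] − (0)·(1)·(-1, 2, -2) − (1)·(1)·(2, 1, 1) = [0, 0, 8]. Then w[k] = R[0,0,k] / -4 for each k, giving w = [0, 0, 8] / -4 = (0, 0, -2).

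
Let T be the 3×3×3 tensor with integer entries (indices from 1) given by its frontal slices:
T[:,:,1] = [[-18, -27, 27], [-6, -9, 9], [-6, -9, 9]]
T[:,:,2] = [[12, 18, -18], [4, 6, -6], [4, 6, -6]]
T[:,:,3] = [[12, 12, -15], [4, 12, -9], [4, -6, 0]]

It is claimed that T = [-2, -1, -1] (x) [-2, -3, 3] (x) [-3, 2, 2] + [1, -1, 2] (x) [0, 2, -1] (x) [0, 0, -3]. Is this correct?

No

Reconstruct entry (1,1,1) from the claimed factors: Σₗ aₗ[1]bₗ[1]cₗ[1] = (-2)·(-2)·(-3) + (1)·(0)·(0) = -12, but T[1,1,1] = -18. The claim is false.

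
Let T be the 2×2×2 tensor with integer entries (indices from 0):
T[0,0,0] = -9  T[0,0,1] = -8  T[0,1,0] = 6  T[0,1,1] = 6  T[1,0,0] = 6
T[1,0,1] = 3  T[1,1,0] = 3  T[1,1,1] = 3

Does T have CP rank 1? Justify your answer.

No

The mode-2 unfolding of T (rows indexed by j, columns by (i,k) = (0,0), (0,1), (1,0), (1,1)) is [[-9, -8, 6, 3], [6, 6, 3, 3]].
There the 2×2 minor on rows j ∈ {0, 1}, columns (i,k) ∈ {(0,0), (0,1)} is det [[-9, -8], [6, 6]] = -6 ≠ 0, so this unfolding has rank ≥ 2; CP rank is at least every unfolding rank, so rank(T) ≥ 2.
In particular rank(T) ≥ 2 > 1, so T is not rank-1.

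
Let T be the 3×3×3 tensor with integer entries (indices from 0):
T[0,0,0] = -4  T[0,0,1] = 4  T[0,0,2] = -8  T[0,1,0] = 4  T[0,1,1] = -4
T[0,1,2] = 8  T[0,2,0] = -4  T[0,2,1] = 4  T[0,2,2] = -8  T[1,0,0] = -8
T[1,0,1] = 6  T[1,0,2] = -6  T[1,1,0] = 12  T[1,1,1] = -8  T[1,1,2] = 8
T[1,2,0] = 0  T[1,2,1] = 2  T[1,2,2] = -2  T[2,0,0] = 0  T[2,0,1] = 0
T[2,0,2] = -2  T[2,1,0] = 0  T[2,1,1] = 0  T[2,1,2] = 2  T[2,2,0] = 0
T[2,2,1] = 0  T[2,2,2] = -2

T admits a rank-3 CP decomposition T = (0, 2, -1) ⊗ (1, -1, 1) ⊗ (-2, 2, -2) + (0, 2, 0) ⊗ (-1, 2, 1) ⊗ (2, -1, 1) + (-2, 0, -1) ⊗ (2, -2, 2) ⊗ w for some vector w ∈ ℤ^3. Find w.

Subtract the known terms from T to get the rank-1 residual R = (-2, 0, -1) ⊗ (2, -2, 2) ⊗ w, so R[i,j,k] = a[i]·b[j]·w[k]. Pick indices with nonzero a[0]·b[0] = (-2)·(2) = -4. Only the fibre through (0,0,·) is needed: R[0,0,:] = T[0,0,:] − Σₗ aₗ[0]bₗ[0]cₗ = [-4, 4, -8] − (0)·(1)·(-2, 2, -2) − (0)·(-1)·(2, -1, 1) = [-4, 4, -8]. Then w[k] = R[0,0,k] / -4 for each k, giving w = [-4, 4, -8] / -4 = (1, -1, 2).

w = (1, -1, 2)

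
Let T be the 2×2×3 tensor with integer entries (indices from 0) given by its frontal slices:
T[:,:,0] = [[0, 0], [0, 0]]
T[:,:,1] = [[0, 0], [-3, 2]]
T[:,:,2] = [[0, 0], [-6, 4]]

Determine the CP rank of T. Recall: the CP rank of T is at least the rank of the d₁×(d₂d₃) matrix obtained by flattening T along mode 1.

1

Lower bound: T ≠ 0 (e.g. T[1,0,1] = -3), so rank(T) ≥ 1.
Upper bound: if T = a ⊗ b ⊗ c then every fibre of T is a multiple of the corresponding factor, so read the factors off the fibres through the nonzero entry T[1,0,1] = -3.
The mode-1 fibre T[:,0,1] = [0, -3] gives a = (0, 1) (primitive direction); the mode-2 fibre T[1,:,1] = [-3, 2] gives b = (3, -2); then c[k] = T[1,0,k] / (a[1]·b[0]) = [0, -3, -6] / 3 = (0, -1, -2).
Expanding (0, 1) ⊗ (3, -2) ⊗ (0, -1, -2) reproduces all 12 entries of T, so T = (0, 1) ⊗ (3, -2) ⊗ (0, -1, -2) and rank(T) ≤ 1.
These bounds meet, so rank(T) = 1.
Check entry T[0,1,1] = 0: (0)·(-2)·(-1) = 0.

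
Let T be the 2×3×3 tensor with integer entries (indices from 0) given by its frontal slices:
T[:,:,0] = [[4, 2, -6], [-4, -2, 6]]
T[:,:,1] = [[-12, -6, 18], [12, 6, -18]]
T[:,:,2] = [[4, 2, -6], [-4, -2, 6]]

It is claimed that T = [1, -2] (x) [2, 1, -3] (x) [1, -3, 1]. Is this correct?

Reconstruct entry (0,0,0) from the claimed factors: Σₗ aₗ[0]bₗ[0]cₗ[0] = (1)·(2)·(1) = 2, but T[0,0,0] = 4. The claim is false.

No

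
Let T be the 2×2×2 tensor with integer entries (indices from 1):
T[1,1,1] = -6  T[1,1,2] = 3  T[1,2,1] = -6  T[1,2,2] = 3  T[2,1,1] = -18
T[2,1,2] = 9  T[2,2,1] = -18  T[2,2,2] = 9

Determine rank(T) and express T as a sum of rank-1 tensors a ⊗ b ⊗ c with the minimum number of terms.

rank(T) = 1

Lower bound: T ≠ 0 (e.g. T[1,1,1] = -6), so rank(T) ≥ 1.
Upper bound: if T = a ⊗ b ⊗ c then every fibre of T is a multiple of the corresponding factor, so read the factors off the fibres through the nonzero entry T[1,1,1] = -6.
The mode-1 fibre T[:,1,1] = [-6, -18] gives a = (1, 3) (primitive direction); the mode-2 fibre T[1,:,1] = [-6, -6] gives b = (1, 1); then c[k] = T[1,1,k] / (a[1]·b[1]) = [-6, 3] / 1 = (-6, 3).
Expanding (1, 3) ⊗ (1, 1) ⊗ (-6, 3) reproduces all 8 entries of T, so T = (1, 3) ⊗ (1, 1) ⊗ (-6, 3) and rank(T) ≤ 1.
These bounds meet, so rank(T) = 1.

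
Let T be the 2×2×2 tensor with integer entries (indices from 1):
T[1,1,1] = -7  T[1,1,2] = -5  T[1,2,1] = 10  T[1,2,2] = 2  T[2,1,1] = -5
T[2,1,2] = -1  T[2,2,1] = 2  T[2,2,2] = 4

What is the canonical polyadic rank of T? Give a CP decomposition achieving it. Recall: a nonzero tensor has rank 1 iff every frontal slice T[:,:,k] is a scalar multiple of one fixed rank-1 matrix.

rank(T) = 2

Lower bound: the mode-2 unfolding of T (rows indexed by j, columns by (i,k) = (1,1), (1,2), (2,1), (2,2)) is [[-7, -5, -5, -1], [10, 2, 2, 4]].
There the 2×2 minor on rows j ∈ {1, 2}, columns (i,k) ∈ {(1,1), (1,2)} is det [[-7, -5], [10, 2]] = 36 ≠ 0, so this unfolding has rank ≥ 2; CP rank is at least every unfolding rank, so rank(T) ≥ 2. (This is only a lower bound: in general the CP rank may exceed every unfolding rank, so we still need to exhibit 2 rank-1 terms summing to T.)
Upper bound — finding two terms. Write S_k = T[:,:,k] for the frontal slices: S₁ = [[-7, 10], [-5, 2]], S₂ = [[-5, 2], [-1, 4]].
If T = a₁ (x) b₁ (x) c₁ + a₂ (x) b₂ (x) c₂ then each S_k = c₁[k]·a₁b₁ᵀ + c₂[k]·a₂b₂ᵀ. S₁ and S₂ are linearly independent, so a₁b₁ᵀ and a₂b₂ᵀ must span the same plane of matrices: they are the rank-1 matrices of the form x·S₁ + y·S₂.
det(x·S₁ + y·S₂) is 36·x² − 18·xy − 18·y² = 18·(x − y)(2·x + y), vanishing at (x:y) = (1:1) and (1:-2).
M₁ = S₁ + S₂ = [[-12, 12], [-6, 6]] = (-6)·[2, 1][1, -1]ᵀ and M₂ = S₁ − 2·S₂ = [[3, 6], [-3, -6]] = 3·[1, -1][1, 2]ᵀ, so take a₁ = [2, 1], b₁ = [1, -1], a₂ = [1, -1], b₂ = [1, 2].
Each slice is an integer combination of E₁ = a₁b₁ᵀ and E₂ = a₂b₂ᵀ: S₁ = −4·E₁ + E₂, S₂ = −2·E₁ − E₂; reading off coefficients, c₁ = [-4, -2] and c₂ = [1, -1].
Hence T = [2, 1] (x) [1, -1] (x) [-4, -2] + [1, -1] (x) [1, 2] (x) [1, -1], so rank(T) ≤ 2.
These bounds meet, so rank(T) = 2.
Check entry T[1,2,2] = 2: (2)·(-1)·(-2) + (1)·(2)·(-1) = 2.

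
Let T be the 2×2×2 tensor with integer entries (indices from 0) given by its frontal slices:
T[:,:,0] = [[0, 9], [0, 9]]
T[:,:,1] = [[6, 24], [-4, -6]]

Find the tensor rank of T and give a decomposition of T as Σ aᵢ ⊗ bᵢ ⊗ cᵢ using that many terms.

rank(T) = 2

Lower bound: the mode-1 unfolding of T (rows indexed by i, columns by (j,k) = (0,0), (0,1), (1,0), (1,1)) is [[0, 6, 9, 24], [0, -4, 9, -6]].
There the 2×2 minor on rows i ∈ {0, 1}, columns (j,k) ∈ {(0,1), (1,0)} is det [[6, 9], [-4, 9]] = 90 ≠ 0, so this unfolding has rank ≥ 2; CP rank is at least every unfolding rank, so rank(T) ≥ 2. (Unfolding ranks only ever bound the CP rank from below — rank(T) can be strictly larger than all of them — so the matching upper bound has to come from an explicit 2-term decomposition.)
Upper bound — finding two terms. Write S_k = T[:,:,k] for the frontal slices: S₀ = [[0, 9], [0, 9]], S₁ = [[6, 24], [-4, -6]].
If T = a₁ ⊗ b₁ ⊗ c₁ + a₂ ⊗ b₂ ⊗ c₂ then each S_k = c₁[k]·a₁b₁ᵀ + c₂[k]·a₂b₂ᵀ. S₀ and S₁ are linearly independent, so a₁b₁ᵀ and a₂b₂ᵀ must span the same plane of matrices: they are the rank-1 matrices of the form x·S₀ + y·S₁.
det(x·S₀ + y·S₁) is 90·xy + 60·y² = 30·(3·x + 2·y)(y), vanishing at (x:y) = (2:-3) and (1:0).
M₁ = 2·S₀ − 3·S₁ = [[-18, -54], [12, 36]] = (-6)·(3, -2)(1, 3)ᵀ and M₂ = S₀ = [[0, 9], [0, 9]] = 9·(1, 1)(0, 1)ᵀ, so take a₁ = (3, -2), b₁ = (1, 3), a₂ = (1, 1), b₂ = (0, 1).
Each slice is an integer combination of E₁ = a₁b₁ᵀ and E₂ = a₂b₂ᵀ: S₀ = 9·E₂, S₁ = 2·E₁ + 6·E₂; reading off coefficients, c₁ = (0, 2) and c₂ = (9, 6).
Hence T = (3, -2) ⊗ (1, 3) ⊗ (0, 2) + (1, 1) ⊗ (0, 1) ⊗ (9, 6), so rank(T) ≤ 2.
These bounds meet, so rank(T) = 2.
Check entry T[0,1,0] = 9: (3)·(3)·(0) + (1)·(1)·(9) = 9.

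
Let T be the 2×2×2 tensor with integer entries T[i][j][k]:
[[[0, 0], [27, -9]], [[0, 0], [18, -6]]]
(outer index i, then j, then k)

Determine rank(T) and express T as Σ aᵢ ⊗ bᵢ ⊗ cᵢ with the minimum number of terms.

Lower bound: T ≠ 0 (e.g. T[0,1,0] = 27), so rank(T) ≥ 1.
Upper bound: the mode-1 fibre T[:,1,0] = [27, 18] gives a = [3, 2] (primitive direction); the mode-2 fibre T[0,:,0] = [0, 27] gives b = [0, 1]; then c[k] = T[0,1,k] / (a[0]·b[1]) = [27, -9] / 3 = [9, -3].
Expanding [3, 2] ⊗ [0, 1] ⊗ [9, -3] reproduces all 8 entries of T, so T = [3, 2] ⊗ [0, 1] ⊗ [9, -3] and rank(T) ≤ 1.
These bounds meet, so rank(T) = 1.

rank(T) = 1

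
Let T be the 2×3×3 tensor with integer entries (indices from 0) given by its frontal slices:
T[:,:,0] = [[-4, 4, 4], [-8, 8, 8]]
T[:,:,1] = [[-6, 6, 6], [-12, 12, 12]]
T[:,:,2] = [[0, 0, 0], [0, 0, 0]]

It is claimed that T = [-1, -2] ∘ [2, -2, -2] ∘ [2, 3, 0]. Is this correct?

Reconstruct entrywise from the claimed factors. For example, T[0,1,1] = 6 and Σₗ aₗ[0]bₗ[1]cₗ[1] = (-1)·(-2)·(3) = 6; checking all 18 entries, every one matches. The claim holds.

Yes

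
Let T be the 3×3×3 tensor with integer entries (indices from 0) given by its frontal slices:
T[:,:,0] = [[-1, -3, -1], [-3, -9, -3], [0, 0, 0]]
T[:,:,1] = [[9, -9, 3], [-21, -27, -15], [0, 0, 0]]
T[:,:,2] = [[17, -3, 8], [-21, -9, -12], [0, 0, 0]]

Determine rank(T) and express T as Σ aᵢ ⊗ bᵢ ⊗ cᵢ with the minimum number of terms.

rank(T) = 2

Lower bound: the mode-3 unfolding of T (rows indexed by k, columns by (i,j) = (0,0), (0,1), (0,2), (1,0), (1,1), (1,2), (2,0), (2,1), (2,2)) is [[-1, -3, -1, -3, -9, -3, 0, 0, 0], [9, -9, 3, -21, -27, -15, 0, 0, 0], [17, -3, 8, -21, -9, -12, 0, 0, 0]].
There the 2×2 minor on rows k ∈ {0, 1}, columns (i,j) ∈ {(0,0), (0,1)} is det [[-1, -3], [9, -9]] = 36 ≠ 0, so this unfolding has rank ≥ 2; CP rank is at least every unfolding rank, so rank(T) ≥ 2. (Flattening ranks never certify an upper bound on CP rank; for that we must actually write T with 2 rank-1 terms.)
Upper bound — finding two terms. Write S_k = T[:,:,k] for the frontal slices: S₀ = [[-1, -3, -1], [-3, -9, -3], [0, 0, 0]], S₁ = [[9, -9, 3], [-21, -27, -15], [0, 0, 0]], S₂ = [[17, -3, 8], [-21, -9, -12], [0, 0, 0]].
If T = a₁ ⊗ b₁ ⊗ c₁ + a₂ ⊗ b₂ ⊗ c₂ then each S_k = c₁[k]·a₁b₁ᵀ + c₂[k]·a₂b₂ᵀ. S₀ and S₁ are linearly independent, so a₁b₁ᵀ and a₂b₂ᵀ must span the same plane of matrices: they are the rank-1 matrices of the form x·S₀ + y·S₁.
The 2×2 minor of x·S₀ + y·S₁ on rows {0,1}, columns {0,1} is −144·xy − 432·y² = (-144)·(x + 3·y)(y), vanishing at (x:y) = (3:-1) and (1:0).
M₁ = 3·S₀ − S₁ = [[-12, 0, -6], [12, 0, 6], [0, 0, 0]] = (-6)·[1, -1, 0][2, 0, 1]ᵀ and M₂ = S₀ = [[-1, -3, -1], [-3, -9, -3], [0, 0, 0]] = −[1, 3, 0][1, 3, 1]ᵀ, so take a₁ = [1, -1, 0], b₁ = [2, 0, 1], a₂ = [1, 3, 0], b₂ = [1, 3, 1].
Each slice is an integer combination of E₁ = a₁b₁ᵀ and E₂ = a₂b₂ᵀ: S₀ = −E₂, S₁ = 6·E₁ − 3·E₂, S₂ = 9·E₁ − E₂; reading off coefficients, c₁ = [0, 6, 9] and c₂ = [-1, -3, -1].
Hence T = [1, -1, 0] ⊗ [2, 0, 1] ⊗ [0, 6, 9] + [1, 3, 0] ⊗ [1, 3, 1] ⊗ [-1, -3, -1], so rank(T) ≤ 2.
These bounds meet, so rank(T) = 2.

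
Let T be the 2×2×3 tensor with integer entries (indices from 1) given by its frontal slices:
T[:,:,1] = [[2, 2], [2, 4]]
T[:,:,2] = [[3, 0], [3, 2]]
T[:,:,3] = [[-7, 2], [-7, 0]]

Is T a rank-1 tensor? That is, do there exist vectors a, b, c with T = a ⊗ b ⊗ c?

No

The mode-3 unfolding of T (rows indexed by k, columns by (i,j) = (1,1), (1,2), (2,1), (2,2)) is [[2, 2, 2, 4], [3, 0, 3, 2], [-7, 2, -7, 0]].
There the 3×3 minor on rows k ∈ {1, 2, 3}, columns (i,j) ∈ {(1,1), (1,2), (2,2)} is det [[2, 2, 4], [3, 0, 2], [-7, 2, 0]] = -12 ≠ 0, so this unfolding has rank ≥ 3; CP rank is at least every unfolding rank, so rank(T) ≥ 3.
In particular rank(T) ≥ 3 > 1, so T is not rank-1.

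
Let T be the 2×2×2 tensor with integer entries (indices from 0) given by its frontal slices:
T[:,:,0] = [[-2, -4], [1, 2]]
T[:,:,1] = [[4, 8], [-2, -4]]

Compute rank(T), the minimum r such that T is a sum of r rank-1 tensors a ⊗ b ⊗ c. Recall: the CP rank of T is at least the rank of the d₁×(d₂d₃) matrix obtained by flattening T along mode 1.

1

Lower bound: T ≠ 0 (e.g. T[0,0,0] = -2), so rank(T) ≥ 1.
Upper bound: if T = a ⊗ b ⊗ c then every fibre of T is a multiple of the corresponding factor, so read the factors off the fibres through the nonzero entry T[0,0,0] = -2.
The mode-1 fibre T[:,0,0] = [-2, 1] gives a = [2, -1] (primitive direction); the mode-2 fibre T[0,:,0] = [-2, -4] gives b = [1, 2]; then c[k] = T[0,0,k] / (a[0]·b[0]) = [-2, 4] / 2 = [-1, 2].
Expanding [2, -1] ⊗ [1, 2] ⊗ [-1, 2] reproduces all 8 entries of T, so T = [2, -1] ⊗ [1, 2] ⊗ [-1, 2] and rank(T) ≤ 1.
These bounds meet, so rank(T) = 1.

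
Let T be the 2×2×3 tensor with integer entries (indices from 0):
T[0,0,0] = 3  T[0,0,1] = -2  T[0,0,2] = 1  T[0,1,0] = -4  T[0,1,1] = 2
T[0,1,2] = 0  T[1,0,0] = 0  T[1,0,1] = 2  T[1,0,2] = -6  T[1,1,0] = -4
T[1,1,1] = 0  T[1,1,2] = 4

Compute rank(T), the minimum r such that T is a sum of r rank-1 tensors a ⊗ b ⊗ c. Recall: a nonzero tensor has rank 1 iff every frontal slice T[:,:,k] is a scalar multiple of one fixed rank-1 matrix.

3

Lower bound: the mode-3 unfolding of T (rows indexed by k, columns by (i,j) = (0,0), (0,1), (1,0), (1,1)) is [[3, -4, 0, -4], [-2, 2, 2, 0], [1, 0, -6, 4]].
There the 3×3 minor on rows k ∈ {0, 1, 2}, columns (i,j) ∈ {(0,0), (0,1), (1,0)} is det [[3, -4, 0], [-2, 2, 2], [1, 0, -6]] = 4 ≠ 0, so this unfolding has rank ≥ 3; CP rank is at least every unfolding rank, so rank(T) ≥ 3. (Flattening ranks never certify an upper bound on CP rank; for that we must actually write T with 3 rank-1 terms.)
Upper bound: T is a sum of 3 rank-1 terms, T = (0, 1) ⊗ (1, 0) ⊗ (-2, 2, -4) + (1, 0) ⊗ (1, -1) ⊗ (2, -2, 2) + (1, 2) ⊗ (1, -2) ⊗ (1, 0, -1) (one valid choice — decompositions are not unique — normalised so each a, b is primitive with positive first nonzero entry; check it by expanding all entries), so rank(T) ≤ 3.
These bounds meet, so rank(T) = 3.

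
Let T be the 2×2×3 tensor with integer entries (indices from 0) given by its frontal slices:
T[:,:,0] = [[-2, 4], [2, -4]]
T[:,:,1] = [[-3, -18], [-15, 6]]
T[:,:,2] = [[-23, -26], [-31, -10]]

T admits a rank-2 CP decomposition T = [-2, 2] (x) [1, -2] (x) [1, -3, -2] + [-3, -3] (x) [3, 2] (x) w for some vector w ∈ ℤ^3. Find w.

Subtract the known terms from T to get the rank-1 residual R = [-3, -3] (x) [3, 2] (x) w, so R[i,j,k] = a[i]·b[j]·w[k]. Pick indices with nonzero a[0]·b[0] = (-3)·(3) = -9. Only the fibre through (0,0,·) is needed: R[0,0,:] = T[0,0,:] − Σₗ aₗ[0]bₗ[0]cₗ = [-2, -3, -23] − (-2)·(1)·[1, -3, -2] = [0, -9, -27]. Then w[k] = R[0,0,k] / -9 for each k, giving w = [0, -9, -27] / -9 = [0, 1, 3].

w = [0, 1, 3]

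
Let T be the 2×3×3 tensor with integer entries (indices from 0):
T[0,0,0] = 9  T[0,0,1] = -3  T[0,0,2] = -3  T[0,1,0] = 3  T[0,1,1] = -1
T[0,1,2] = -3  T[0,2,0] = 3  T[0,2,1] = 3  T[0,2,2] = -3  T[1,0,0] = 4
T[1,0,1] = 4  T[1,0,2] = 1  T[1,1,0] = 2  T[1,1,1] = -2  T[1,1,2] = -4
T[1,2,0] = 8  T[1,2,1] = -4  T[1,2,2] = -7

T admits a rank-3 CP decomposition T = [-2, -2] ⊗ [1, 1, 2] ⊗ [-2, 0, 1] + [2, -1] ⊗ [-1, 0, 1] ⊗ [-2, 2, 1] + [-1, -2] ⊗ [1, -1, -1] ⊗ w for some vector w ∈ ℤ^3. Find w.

w = [-1, -1, -1]

Subtract the known terms from T to get the rank-1 residual R = [-1, -2] ⊗ [1, -1, -1] ⊗ w, so R[i,j,k] = a[i]·b[j]·w[k]. Pick indices with nonzero a[0]·b[0] = (-1)·(1) = -1. Only the fibre through (0,0,·) is needed: R[0,0,:] = T[0,0,:] − Σₗ aₗ[0]bₗ[0]cₗ = [9, -3, -3] − (-2)·(1)·[-2, 0, 1] − (2)·(-1)·[-2, 2, 1] = [1, 1, 1]. Then w[k] = R[0,0,k] / -1 for each k, giving w = [1, 1, 1] / -1 = [-1, -1, -1].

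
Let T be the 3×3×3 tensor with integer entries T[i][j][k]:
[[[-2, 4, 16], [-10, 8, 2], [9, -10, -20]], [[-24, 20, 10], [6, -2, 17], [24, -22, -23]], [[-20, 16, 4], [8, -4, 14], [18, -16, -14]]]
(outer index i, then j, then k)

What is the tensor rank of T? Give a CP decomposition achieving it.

rank(T) = 2

Lower bound: the mode-1 unfolding of T (rows indexed by i, columns by (j,k) = (0,0), (0,1), (0,2), (1,0), (1,1), (1,2), (2,0), (2,1), (2,2)) is [[-2, 4, 16, -10, 8, 2, 9, -10, -20], [-24, 20, 10, 6, -2, 17, 24, -22, -23], [-20, 16, 4, 8, -4, 14, 18, -16, -14]].
There the 2×2 minor on rows i ∈ {0, 1}, columns (j,k) ∈ {(0,0), (0,1)} is det [[-2, 4], [-24, 20]] = 56 ≠ 0, so this unfolding has rank ≥ 2; CP rank is at least every unfolding rank, so rank(T) ≥ 2. (Unfolding ranks only ever bound the CP rank from below — rank(T) can be strictly larger than all of them — so the matching upper bound has to come from an explicit 2-term decomposition.)
Upper bound — finding two terms. Write S_k = T[:,:,k] for the frontal slices: S₀ = [[-2, -10, 9], [-24, 6, 24], [-20, 8, 18]], S₁ = [[4, 8, -10], [20, -2, -22], [16, -4, -16]], S₂ = [[16, 2, -20], [10, 17, -23], [4, 14, -14]].
If T = a₁ ⊗ b₁ ⊗ c₁ + a₂ ⊗ b₂ ⊗ c₂ then each S_k = c₁[k]·a₁b₁ᵀ + c₂[k]·a₂b₂ᵀ. S₀ and S₁ are linearly independent, so a₁b₁ᵀ and a₂b₂ᵀ must span the same plane of matrices: they are the rank-1 matrices of the form x·S₀ + y·S₁.
The 2×2 minor of x·S₀ + y·S₁ on rows {0,1}, columns {0,1} is −252·x² + 420·xy − 168·y² = (-84)·(3·x − 2·y)(x − y), vanishing at (x:y) = (2:3) and (1:1).
M₁ = 2·S₀ + 3·S₁ = [[8, 4, -12], [12, 6, -18], [8, 4, -12]] = 2·[2, 3, 2][2, 1, -3]ᵀ and M₂ = S₀ + S₁ = [[2, -2, -1], [-4, 4, 2], [-4, 4, 2]] = [1, -2, -2][2, -2, -1]ᵀ, so take a₁ = [2, 3, 2], b₁ = [2, 1, -3], a₂ = [1, -2, -2], b₂ = [2, -2, -1].
Each slice is an integer combination of E₁ = a₁b₁ᵀ and E₂ = a₂b₂ᵀ: S₀ = −2·E₁ + 3·E₂, S₁ = 2·E₁ − 2·E₂, S₂ = 3·E₁ + 2·E₂; reading off coefficients, c₁ = [-2, 2, 3] and c₂ = [3, -2, 2].
Hence T = [2, 3, 2] ⊗ [2, 1, -3] ⊗ [-2, 2, 3] + [1, -2, -2] ⊗ [2, -2, -1] ⊗ [3, -2, 2], so rank(T) ≤ 2.
These bounds meet, so rank(T) = 2.
Check entry T[1,1,0] = 6: (3)·(1)·(-2) + (-2)·(-2)·(3) = 6.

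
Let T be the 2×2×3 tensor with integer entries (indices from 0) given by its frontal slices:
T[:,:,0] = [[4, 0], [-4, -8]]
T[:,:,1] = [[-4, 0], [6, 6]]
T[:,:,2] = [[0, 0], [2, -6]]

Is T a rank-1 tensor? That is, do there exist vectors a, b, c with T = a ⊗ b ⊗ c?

The mode-3 unfolding of T (rows indexed by k, columns by (i,j) = (0,0), (0,1), (1,0), (1,1)) is [[4, 0, -4, -8], [-4, 0, 6, 6], [0, 0, 2, -6]].
There the 3×3 minor on rows k ∈ {0, 1, 2}, columns (i,j) ∈ {(0,0), (1,0), (1,1)} is det [[4, -4, -8], [-4, 6, 6], [0, 2, -6]] = -32 ≠ 0, so this unfolding has rank ≥ 3; CP rank is at least every unfolding rank, so rank(T) ≥ 3.
In particular rank(T) ≥ 3 > 1, so T is not rank-1.

No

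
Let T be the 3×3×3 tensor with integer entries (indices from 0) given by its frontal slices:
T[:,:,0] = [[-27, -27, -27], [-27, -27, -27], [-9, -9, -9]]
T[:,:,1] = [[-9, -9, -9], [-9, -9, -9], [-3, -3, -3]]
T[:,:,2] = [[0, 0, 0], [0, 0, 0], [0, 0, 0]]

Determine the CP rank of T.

1

Lower bound: T ≠ 0 (e.g. T[0,0,0] = -27), so rank(T) ≥ 1.
Upper bound: the mode-1 fibre T[:,0,0] = [-27, -27, -9] gives a = [3, 3, 1] (primitive direction); the mode-2 fibre T[0,:,0] = [-27, -27, -27] gives b = [1, 1, 1]; then c[k] = T[0,0,k] / (a[0]·b[0]) = [-27, -9, 0] / 3 = [-9, -3, 0].
Expanding [3, 3, 1] ⊗ [1, 1, 1] ⊗ [-9, -3, 0] reproduces all 27 entries of T, so T = [3, 3, 1] ⊗ [1, 1, 1] ⊗ [-9, -3, 0] and rank(T) ≤ 1.
These bounds meet, so rank(T) = 1.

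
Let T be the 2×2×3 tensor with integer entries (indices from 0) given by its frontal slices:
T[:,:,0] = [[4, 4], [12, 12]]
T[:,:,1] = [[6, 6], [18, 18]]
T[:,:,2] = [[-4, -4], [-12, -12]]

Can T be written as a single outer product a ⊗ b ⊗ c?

Yes

If T = a ⊗ b ⊗ c then every fibre of T is a multiple of the corresponding factor, so read the factors off the fibres through the nonzero entry T[0,0,0] = 4.
The mode-1 fibre T[:,0,0] = [4, 12] gives a = (1, 3) (primitive direction); the mode-2 fibre T[0,:,0] = [4, 4] gives b = (1, 1); then c[k] = T[0,0,k] / (a[0]·b[0]) = [4, 6, -4] / 1 = (4, 6, -4).
Expanding (1, 3) ⊗ (1, 1) ⊗ (4, 6, -4) reproduces all 12 entries of T, so T = (1, 3) ⊗ (1, 1) ⊗ (4, 6, -4) and rank(T) ≤ 1.
Equivalently every frontal slice T[:,:,k] is c[k] times the rank-1 matrix (1, 3) ⊗ (1, 1). So T has rank 1 (it is nonzero).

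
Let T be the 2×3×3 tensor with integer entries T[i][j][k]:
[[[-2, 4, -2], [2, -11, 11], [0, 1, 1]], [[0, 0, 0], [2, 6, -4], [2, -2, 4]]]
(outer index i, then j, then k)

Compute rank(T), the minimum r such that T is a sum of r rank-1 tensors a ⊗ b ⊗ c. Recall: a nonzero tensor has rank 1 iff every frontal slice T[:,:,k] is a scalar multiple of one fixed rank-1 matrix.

3

Lower bound: in the mode-3 unfolding of T (rows indexed by k, columns by (i,j)) the 3×3 minor on rows k ∈ {0, 1, 2}, columns (i,j) ∈ {(0,0), (0,1), (0,2)} is det [[-2, 2, 0], [4, -11, 1], [-2, 11, 1]] = 32 ≠ 0, so that unfolding has rank ≥ 3 and hence rank(T) ≥ 3 (CP rank is at least every unfolding rank, though it can be larger).
Upper bound: T is a sum of 3 rank-1 terms, T = (1, -1) ⊗ (0, 1, 0) ⊗ (0, -8, 8) + (1, 0) ⊗ (2, -1, 1) ⊗ (-1, 2, -1) + (1, 2) ⊗ (0, 1, 1) ⊗ (1, -1, 2) (one valid choice — decompositions are not unique — normalised so each a, b is primitive with positive first nonzero entry; check it by expanding all entries), so rank(T) ≤ 3.
These bounds meet, so rank(T) = 3.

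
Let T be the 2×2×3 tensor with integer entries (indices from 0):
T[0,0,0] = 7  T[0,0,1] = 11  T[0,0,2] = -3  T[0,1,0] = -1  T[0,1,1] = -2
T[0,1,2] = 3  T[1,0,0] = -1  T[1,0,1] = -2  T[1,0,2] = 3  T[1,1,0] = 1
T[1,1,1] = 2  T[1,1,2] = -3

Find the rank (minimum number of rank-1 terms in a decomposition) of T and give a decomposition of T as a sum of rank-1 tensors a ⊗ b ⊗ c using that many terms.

rank(T) = 2

Lower bound: the mode-3 unfolding of T (rows indexed by k, columns by (i,j) = (0,0), (0,1), (1,0), (1,1)) is [[7, -1, -1, 1], [11, -2, -2, 2], [-3, 3, 3, -3]].
There the 2×2 minor on rows k ∈ {0, 1}, columns (i,j) ∈ {(0,0), (0,1)} is det [[7, -1], [11, -2]] = -3 ≠ 0, so this unfolding has rank ≥ 2; CP rank is at least every unfolding rank, so rank(T) ≥ 2. (Flattening ranks never certify an upper bound on CP rank; for that we must actually write T with 2 rank-1 terms.)
Upper bound — finding two terms. Write S_k = T[:,:,k] for the frontal slices: S₀ = [[7, -1], [-1, 1]], S₁ = [[11, -2], [-2, 2]], S₂ = [[-3, 3], [3, -3]].
If T = a₁ ⊗ b₁ ⊗ c₁ + a₂ ⊗ b₂ ⊗ c₂ then each S_k = c₁[k]·a₁b₁ᵀ + c₂[k]·a₂b₂ᵀ. S₀ and S₁ are linearly independent, so a₁b₁ᵀ and a₂b₂ᵀ must span the same plane of matrices: they are the rank-1 matrices of the form x·S₀ + y·S₁.
det(x·S₀ + y·S₁) is 6·x² + 21·xy + 18·y² = 3·(2·x + 3·y)(x + 2·y), vanishing at (x:y) = (3:-2) and (2:-1).
M₁ = 3·S₀ − 2·S₁ = [[-1, 1], [1, -1]] = −[1, -1][1, -1]ᵀ and M₂ = 2·S₀ − S₁ = [[3, 0], [0, 0]] = 3·[1, 0][1, 0]ᵀ, so take a₁ = [1, -1], b₁ = [1, -1], a₂ = [1, 0], b₂ = [1, 0].
Each slice is an integer combination of E₁ = a₁b₁ᵀ and E₂ = a₂b₂ᵀ: S₀ = E₁ + 6·E₂, S₁ = 2·E₁ + 9·E₂, S₂ = −3·E₁; reading off coefficients, c₁ = [1, 2, -3] and c₂ = [6, 9, 0].
Hence T = [1, -1] ⊗ [1, -1] ⊗ [1, 2, -3] + [1, 0] ⊗ [1, 0] ⊗ [6, 9, 0], so rank(T) ≤ 2.
These bounds meet, so rank(T) = 2.
Check entry T[1,1,0] = 1: (-1)·(-1)·(1) + (0)·(0)·(6) = 1.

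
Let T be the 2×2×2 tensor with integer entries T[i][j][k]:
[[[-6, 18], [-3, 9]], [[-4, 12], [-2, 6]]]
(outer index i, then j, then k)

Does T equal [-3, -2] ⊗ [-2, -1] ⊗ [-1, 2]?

No

Reconstruct entry (0,0,1) from the claimed factors: Σₗ aₗ[0]bₗ[0]cₗ[1] = (-3)·(-2)·(2) = 12, but T[0,0,1] = 18. The claim is false.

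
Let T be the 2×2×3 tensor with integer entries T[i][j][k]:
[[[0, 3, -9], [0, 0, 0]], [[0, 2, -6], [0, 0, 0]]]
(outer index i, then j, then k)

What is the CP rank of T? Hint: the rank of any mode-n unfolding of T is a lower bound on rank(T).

1

Lower bound: T ≠ 0 (e.g. T[0,0,1] = 3), so rank(T) ≥ 1.
Upper bound: if T = a ⊗ b ⊗ c then every fibre of T is a multiple of the corresponding factor, so read the factors off the fibres through the nonzero entry T[0,0,1] = 3.
The mode-1 fibre T[:,0,1] = [3, 2] gives a = [3, 2] (primitive direction); the mode-2 fibre T[0,:,1] = [3, 0] gives b = [1, 0]; then c[k] = T[0,0,k] / (a[0]·b[0]) = [0, 3, -9] / 3 = [0, 1, -3].
Expanding [3, 2] ⊗ [1, 0] ⊗ [0, 1, -3] reproduces all 12 entries of T, so T = [3, 2] ⊗ [1, 0] ⊗ [0, 1, -3] and rank(T) ≤ 1.
These bounds meet, so rank(T) = 1.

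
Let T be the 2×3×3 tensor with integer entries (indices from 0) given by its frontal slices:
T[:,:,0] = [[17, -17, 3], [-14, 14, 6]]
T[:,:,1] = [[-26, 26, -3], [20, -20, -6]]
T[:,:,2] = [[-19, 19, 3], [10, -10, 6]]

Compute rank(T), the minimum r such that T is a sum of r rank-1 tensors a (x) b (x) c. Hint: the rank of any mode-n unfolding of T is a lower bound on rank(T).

Lower bound: the mode-1 unfolding of T (rows indexed by i, columns by (j,k) = (0,0), (0,1), (0,2), (1,0), (1,1), (1,2), (2,0), (2,1), (2,2)) is [[17, -26, -19, -17, 26, 19, 3, -3, 3], [-14, 20, 10, 14, -20, -10, 6, -6, 6]].
There the 2×2 minor on rows i ∈ {0, 1}, columns (j,k) ∈ {(0,0), (0,1)} is det [[17, -26], [-14, 20]] = -24 ≠ 0, so this unfolding has rank ≥ 2; CP rank is at least every unfolding rank, so rank(T) ≥ 2. (Unfolding ranks only ever bound the CP rank from below — rank(T) can be strictly larger than all of them — so the matching upper bound has to come from an explicit 2-term decomposition.)
Upper bound — finding two terms. Write S_k = T[:,:,k] for the frontal slices: S₀ = [[17, -17, 3], [-14, 14, 6]], S₁ = [[-26, 26, -3], [20, -20, -6]], S₂ = [[-19, 19, 3], [10, -10, 6]].
If T = a₁ (x) b₁ (x) c₁ + a₂ (x) b₂ (x) c₂ then each S_k = c₁[k]·a₁b₁ᵀ + c₂[k]·a₂b₂ᵀ. S₀ and S₁ are linearly independent, so a₁b₁ᵀ and a₂b₂ᵀ must span the same plane of matrices: they are the rank-1 matrices of the form x·S₀ + y·S₁.
The 2×2 minor of x·S₀ + y·S₁ on rows {0,1}, columns {0,2} is 144·x² − 360·xy + 216·y² = 72·(2·x − 3·y)(x − y), vanishing at (x:y) = (3:2) and (1:1).
M₁ = 3·S₀ + 2·S₁ = [[-1, 1, 3], [-2, 2, 6]] = −[1, 2][1, -1, -3]ᵀ and M₂ = S₀ + S₁ = [[-9, 9, 0], [6, -6, 0]] = (-3)·[3, -2][1, -1, 0]ᵀ, so take a₁ = [1, 2], b₁ = [1, -1, -3], a₂ = [3, -2], b₂ = [1, -1, 0].
Each slice is an integer combination of E₁ = a₁b₁ᵀ and E₂ = a₂b₂ᵀ: S₀ = −E₁ + 6·E₂, S₁ = E₁ − 9·E₂, S₂ = −E₁ − 6·E₂; reading off coefficients, c₁ = [-1, 1, -1] and c₂ = [6, -9, -6].
Hence T = [1, 2] (x) [1, -1, -3] (x) [-1, 1, -1] + [3, -2] (x) [1, -1, 0] (x) [6, -9, -6], so rank(T) ≤ 2.
These bounds meet, so rank(T) = 2.
Check entry T[0,1,1] = 26: (1)·(-1)·(1) + (3)·(-1)·(-9) = 26.

2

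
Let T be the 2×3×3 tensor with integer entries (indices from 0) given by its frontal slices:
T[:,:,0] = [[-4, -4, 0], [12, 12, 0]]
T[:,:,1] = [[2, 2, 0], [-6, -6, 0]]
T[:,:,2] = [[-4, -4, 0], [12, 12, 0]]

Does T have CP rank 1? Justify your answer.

Yes

If T = a ⊗ b ⊗ c then every fibre of T is a multiple of the corresponding factor, so read the factors off the fibres through the nonzero entry T[0,0,0] = -4.
The mode-1 fibre T[:,0,0] = [-4, 12] gives a = (1, -3) (primitive direction); the mode-2 fibre T[0,:,0] = [-4, -4, 0] gives b = (1, 1, 0); then c[k] = T[0,0,k] / (a[0]·b[0]) = [-4, 2, -4] / 1 = (-4, 2, -4).
Expanding (1, -3) ⊗ (1, 1, 0) ⊗ (-4, 2, -4) reproduces all 18 entries of T, so T = (1, -3) ⊗ (1, 1, 0) ⊗ (-4, 2, -4) and rank(T) ≤ 1.
Equivalently every frontal slice T[:,:,k] is c[k] times the rank-1 matrix (1, -3) ⊗ (1, 1, 0). So T has rank 1 (it is nonzero).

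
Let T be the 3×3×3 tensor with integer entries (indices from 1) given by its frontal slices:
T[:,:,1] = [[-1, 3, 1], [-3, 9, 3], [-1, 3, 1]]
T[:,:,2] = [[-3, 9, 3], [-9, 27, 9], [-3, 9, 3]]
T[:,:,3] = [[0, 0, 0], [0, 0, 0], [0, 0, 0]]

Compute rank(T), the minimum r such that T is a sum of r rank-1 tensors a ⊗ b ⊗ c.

Lower bound: T ≠ 0 (e.g. T[1,1,1] = -1), so rank(T) ≥ 1.
Upper bound: if T = a ⊗ b ⊗ c then every fibre of T is a multiple of the corresponding factor, so read the factors off the fibres through the nonzero entry T[1,1,1] = -1.
The mode-1 fibre T[:,1,1] = [-1, -3, -1] gives a = [1, 3, 1] (primitive direction); the mode-2 fibre T[1,:,1] = [-1, 3, 1] gives b = [1, -3, -1]; then c[k] = T[1,1,k] / (a[1]·b[1]) = [-1, -3, 0] / 1 = [-1, -3, 0].
Expanding [1, 3, 1] ⊗ [1, -3, -1] ⊗ [-1, -3, 0] reproduces all 27 entries of T, so T = [1, 3, 1] ⊗ [1, -3, -1] ⊗ [-1, -3, 0] and rank(T) ≤ 1.
These bounds meet, so rank(T) = 1.

1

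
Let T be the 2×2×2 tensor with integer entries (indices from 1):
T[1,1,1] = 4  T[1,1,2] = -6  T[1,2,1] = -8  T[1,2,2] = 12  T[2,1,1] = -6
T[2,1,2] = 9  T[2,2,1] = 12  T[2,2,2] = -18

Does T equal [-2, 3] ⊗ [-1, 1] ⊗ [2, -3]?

No

Reconstruct entry (1,2,1) from the claimed factors: Σₗ aₗ[1]bₗ[2]cₗ[1] = (-2)·(1)·(2) = -4, but T[1,2,1] = -8. The claim is false.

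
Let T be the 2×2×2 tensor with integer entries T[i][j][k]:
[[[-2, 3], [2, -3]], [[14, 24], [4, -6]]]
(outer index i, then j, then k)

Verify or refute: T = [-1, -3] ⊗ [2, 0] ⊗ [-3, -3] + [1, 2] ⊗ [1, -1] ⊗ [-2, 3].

No

Reconstruct entry (0,0,0) from the claimed factors: Σₗ aₗ[0]bₗ[0]cₗ[0] = (-1)·(2)·(-3) + (1)·(1)·(-2) = 4, but T[0,0,0] = -2. The claim is false.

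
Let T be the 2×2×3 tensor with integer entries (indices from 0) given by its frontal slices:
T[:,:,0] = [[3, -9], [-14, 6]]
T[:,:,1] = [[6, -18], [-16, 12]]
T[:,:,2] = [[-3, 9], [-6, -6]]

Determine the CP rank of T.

Lower bound: the mode-3 unfolding of T (rows indexed by k, columns by (i,j) = (0,0), (0,1), (1,0), (1,1)) is [[3, -9, -14, 6], [6, -18, -16, 12], [-3, 9, -6, -6]].
There the 2×2 minor on rows k ∈ {0, 1}, columns (i,j) ∈ {(0,0), (1,0)} is det [[3, -14], [6, -16]] = 36 ≠ 0, so this unfolding has rank ≥ 2; CP rank is at least every unfolding rank, so rank(T) ≥ 2. (Unfolding ranks only ever bound the CP rank from below — rank(T) can be strictly larger than all of them — so the matching upper bound has to come from an explicit 2-term decomposition.)
Upper bound — finding two terms. Write S_k = T[:,:,k] for the frontal slices: S₀ = [[3, -9], [-14, 6]], S₁ = [[6, -18], [-16, 12]], S₂ = [[-3, 9], [-6, -6]].
If T = a₁ ⊗ b₁ ⊗ c₁ + a₂ ⊗ b₂ ⊗ c₂ then each S_k = c₁[k]·a₁b₁ᵀ + c₂[k]·a₂b₂ᵀ. S₀ and S₁ are linearly independent, so a₁b₁ᵀ and a₂b₂ᵀ must span the same plane of matrices: they are the rank-1 matrices of the form x·S₀ + y·S₁.
det(x·S₀ + y·S₁) is −108·x² − 324·xy − 216·y² = (-108)·(x + 2·y)(x + y), vanishing at (x:y) = (2:-1) and (1:-1).
M₁ = 2·S₀ − S₁ = [[0, 0], [-12, 0]] = (-12)·[0, 1][1, 0]ᵀ and M₂ = S₀ − S₁ = [[-3, 9], [2, -6]] = −[3, -2][1, -3]ᵀ, so take a₁ = [0, 1], b₁ = [1, 0], a₂ = [3, -2], b₂ = [1, -3].
Each slice is an integer combination of E₁ = a₁b₁ᵀ and E₂ = a₂b₂ᵀ: S₀ = −12·E₁ + E₂, S₁ = −12·E₁ + 2·E₂, S₂ = −8·E₁ − E₂; reading off coefficients, c₁ = [-12, -12, -8] and c₂ = [1, 2, -1].
Hence T = [0, 1] ⊗ [1, 0] ⊗ [-12, -12, -8] + [3, -2] ⊗ [1, -3] ⊗ [1, 2, -1], so rank(T) ≤ 2.
These bounds meet, so rank(T) = 2.
Check entry T[1,0,0] = -14: (1)·(1)·(-12) + (-2)·(1)·(1) = -14.

2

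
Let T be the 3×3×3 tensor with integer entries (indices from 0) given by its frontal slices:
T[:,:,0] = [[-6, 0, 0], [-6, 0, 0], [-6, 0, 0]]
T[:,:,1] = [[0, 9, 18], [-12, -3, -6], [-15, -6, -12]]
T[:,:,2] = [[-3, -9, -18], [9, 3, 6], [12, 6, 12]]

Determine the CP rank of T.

2

Lower bound: the mode-3 unfolding of T (rows indexed by k, columns by (i,j) = (0,0), (0,1), (0,2), (1,0), (1,1), (1,2), (2,0), (2,1), (2,2)) is [[-6, 0, 0, -6, 0, 0, -6, 0, 0], [0, 9, 18, -12, -3, -6, -15, -6, -12], [-3, -9, -18, 9, 3, 6, 12, 6, 12]].
There the 2×2 minor on rows k ∈ {0, 1}, columns (i,j) ∈ {(0,0), (0,1)} is det [[-6, 0], [0, 9]] = -54 ≠ 0, so this unfolding has rank ≥ 2; CP rank is at least every unfolding rank, so rank(T) ≥ 2. (This is only a lower bound: in general the CP rank may exceed every unfolding rank, so we still need to exhibit 2 rank-1 terms summing to T.)
Upper bound — finding two terms. Write S_k = T[:,:,k] for the frontal slices: S₀ = [[-6, 0, 0], [-6, 0, 0], [-6, 0, 0]], S₁ = [[0, 9, 18], [-12, -3, -6], [-15, -6, -12]], S₂ = [[-3, -9, -18], [9, 3, 6], [12, 6, 12]].
If T = a₁ ⊗ b₁ ⊗ c₁ + a₂ ⊗ b₂ ⊗ c₂ then each S_k = c₁[k]·a₁b₁ᵀ + c₂[k]·a₂b₂ᵀ. S₀ and S₁ are linearly independent, so a₁b₁ᵀ and a₂b₂ᵀ must span the same plane of matrices: they are the rank-1 matrices of the form x·S₀ + y·S₁.
The 2×2 minor of x·S₀ + y·S₁ on rows {0,1}, columns {0,1} is 72·xy + 108·y² = 36·(2·x + 3·y)(y), vanishing at (x:y) = (3:-2) and (1:0).
M₁ = 3·S₀ − 2·S₁ = [[-18, -18, -36], [6, 6, 12], [12, 12, 24]] = (-6)·[3, -1, -2][1, 1, 2]ᵀ and M₂ = S₀ = [[-6, 0, 0], [-6, 0, 0], [-6, 0, 0]] = (-6)·[1, 1, 1][1, 0, 0]ᵀ, so take a₁ = [3, -1, -2], b₁ = [1, 1, 2], a₂ = [1, 1, 1], b₂ = [1, 0, 0].
Each slice is an integer combination of E₁ = a₁b₁ᵀ and E₂ = a₂b₂ᵀ: S₀ = −6·E₂, S₁ = 3·E₁ − 9·E₂, S₂ = −3·E₁ + 6·E₂; reading off coefficients, c₁ = [0, 3, -3] and c₂ = [-6, -9, 6].
Hence T = [3, -1, -2] ⊗ [1, 1, 2] ⊗ [0, 3, -3] + [1, 1, 1] ⊗ [1, 0, 0] ⊗ [-6, -9, 6], so rank(T) ≤ 2.
These bounds meet, so rank(T) = 2.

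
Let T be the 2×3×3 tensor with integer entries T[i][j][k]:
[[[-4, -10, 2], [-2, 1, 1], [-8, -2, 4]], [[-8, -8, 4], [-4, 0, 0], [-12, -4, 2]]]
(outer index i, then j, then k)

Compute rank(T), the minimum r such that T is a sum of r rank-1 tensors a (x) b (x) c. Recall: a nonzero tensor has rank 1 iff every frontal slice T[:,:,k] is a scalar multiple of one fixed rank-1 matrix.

Lower bound: the mode-2 unfolding of T (rows indexed by j, columns by (i,k) = (0,0), (0,1), (0,2), (1,0), (1,1), (1,2)) is [[-4, -10, 2, -8, -8, 4], [-2, 1, 1, -4, 0, 0], [-8, -2, 4, -12, -4, 2]].
There the 3×3 minor on rows j ∈ {0, 1, 2}, columns (i,k) ∈ {(0,0), (0,1), (1,0)} is det [[-4, -10, -8], [-2, 1, -4], [-8, -2, -12]] = -96 ≠ 0, so this unfolding has rank ≥ 3; CP rank is at least every unfolding rank, so rank(T) ≥ 3. (Unfolding ranks only ever bound the CP rank from below — rank(T) can be strictly larger than all of them — so the matching upper bound has to come from an explicit 3-term decomposition.)
Upper bound: T is a sum of 3 rank-1 terms, T = (0, 1) (x) (0, 1, 2) (x) (-4, 0, 0) + (1, 0) (x) (2, -1, -2) (x) (2, -1, -1) + (1, 1) (x) (2, 0, 1) (x) (-4, -4, 2) (written with every a and b primitive with positive leading entry and the scale carried by c; CP decompositions are not unique, and this one is verified by expanding entrywise), so rank(T) ≤ 3.
These bounds meet, so rank(T) = 3.

3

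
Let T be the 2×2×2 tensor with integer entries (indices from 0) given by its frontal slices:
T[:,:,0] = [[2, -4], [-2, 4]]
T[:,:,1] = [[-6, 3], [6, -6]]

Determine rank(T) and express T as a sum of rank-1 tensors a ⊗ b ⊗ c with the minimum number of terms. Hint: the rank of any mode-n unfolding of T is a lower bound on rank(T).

Lower bound: in the mode-1 unfolding of T (rows indexed by i, columns by (j,k)) the 2×2 minor on rows i ∈ {0, 1}, columns (j,k) ∈ {(0,0), (1,1)} is det [[2, 3], [-2, -6]] = -6 ≠ 0, so that unfolding has rank ≥ 2 and hence rank(T) ≥ 2 (CP rank is at least every unfolding rank, though it can be larger).
Upper bound: with S_k = T[:,:,k], the two rank-1 terms a₁b₁ᵀ, a₂b₂ᵀ are the rank-1 members of the pencil x·S₀ + y·S₁.
det(x·S₀ + y·S₁) is −6·xy + 18·y² = (-6)·(x − 3·y)(y), vanishing at (x:y) = (3:1) and (1:0).
M₁ = 3·S₀ + S₁ = [[0, -9], [0, 6]] = (-3)·[3, -2][0, 1]ᵀ and M₂ = S₀ = [[2, -4], [-2, 4]] = 2·[1, -1][1, -2]ᵀ, so take a₁ = [3, -2], b₁ = [0, 1], a₂ = [1, -1], b₂ = [1, -2].
Each slice is an integer combination of E₁ = a₁b₁ᵀ and E₂ = a₂b₂ᵀ: S₀ = 2·E₂, S₁ = −3·E₁ − 6·E₂; reading off coefficients, c₁ = [0, -3] and c₂ = [2, -6].
Hence T = [3, -2] ⊗ [0, 1] ⊗ [0, -3] + [1, -1] ⊗ [1, -2] ⊗ [2, -6], so rank(T) ≤ 2.
These bounds meet, so rank(T) = 2.

rank(T) = 2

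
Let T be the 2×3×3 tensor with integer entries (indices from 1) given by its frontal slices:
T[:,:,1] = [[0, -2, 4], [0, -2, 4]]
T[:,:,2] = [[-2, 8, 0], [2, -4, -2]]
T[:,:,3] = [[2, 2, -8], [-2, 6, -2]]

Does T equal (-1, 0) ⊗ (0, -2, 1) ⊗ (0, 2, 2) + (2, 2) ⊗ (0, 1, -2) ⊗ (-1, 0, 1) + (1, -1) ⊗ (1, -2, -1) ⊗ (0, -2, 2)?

Reconstruct entrywise from the claimed factors. For example, T[2,3,3] = -2 and Σₗ aₗ[2]bₗ[3]cₗ[3] = (0)·(1)·(2) + (2)·(-2)·(1) + (-1)·(-1)·(2) = -2; checking all 18 entries, every one matches. The claim holds.

Yes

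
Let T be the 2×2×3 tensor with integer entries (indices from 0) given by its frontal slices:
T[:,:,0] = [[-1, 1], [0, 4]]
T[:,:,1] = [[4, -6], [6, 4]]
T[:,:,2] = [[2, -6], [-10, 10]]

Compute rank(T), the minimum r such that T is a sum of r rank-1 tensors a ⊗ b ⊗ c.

3

Lower bound: the mode-3 unfolding of T (rows indexed by k, columns by (i,j) = (0,0), (0,1), (1,0), (1,1)) is [[-1, 1, 0, 4], [4, -6, 6, 4], [2, -6, -10, 10]].
There the 3×3 minor on rows k ∈ {0, 1, 2}, columns (i,j) ∈ {(0,0), (0,1), (1,0)} is det [[-1, 1, 0], [4, -6, 6], [2, -6, -10]] = -44 ≠ 0, so this unfolding has rank ≥ 3; CP rank is at least every unfolding rank, so rank(T) ≥ 3. (Flattening ranks never certify an upper bound on CP rank; for that we must actually write T with 3 rank-1 terms.)
Upper bound: T is a sum of 3 rank-1 terms, T = (0, 1) ⊗ (1, 1) ⊗ (2, 4, -2) + (1, -1) ⊗ (1, -2) ⊗ (0, 2, 4) + (1, 2) ⊗ (1, -1) ⊗ (-1, 2, -2) (written with every a and b primitive with positive leading entry and the scale carried by c; CP decompositions are not unique, and this one is verified by expanding entrywise), so rank(T) ≤ 3.
These bounds meet, so rank(T) = 3.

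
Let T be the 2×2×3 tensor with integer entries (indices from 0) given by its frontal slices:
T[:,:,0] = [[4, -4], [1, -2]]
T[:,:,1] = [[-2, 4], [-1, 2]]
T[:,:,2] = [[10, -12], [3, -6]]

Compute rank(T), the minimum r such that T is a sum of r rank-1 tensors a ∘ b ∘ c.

2

Lower bound: the mode-2 unfolding of T (rows indexed by j, columns by (i,k) = (0,0), (0,1), (0,2), (1,0), (1,1), (1,2)) is [[4, -2, 10, 1, -1, 3], [-4, 4, -12, -2, 2, -6]].
There the 2×2 minor on rows j ∈ {0, 1}, columns (i,k) ∈ {(0,0), (0,1)} is det [[4, -2], [-4, 4]] = 8 ≠ 0, so this unfolding has rank ≥ 2; CP rank is at least every unfolding rank, so rank(T) ≥ 2. (This is only a lower bound: in general the CP rank may exceed every unfolding rank, so we still need to exhibit 2 rank-1 terms summing to T.)
Upper bound — finding two terms. Write S_k = T[:,:,k] for the frontal slices: S₀ = [[4, -4], [1, -2]], S₁ = [[-2, 4], [-1, 2]], S₂ = [[10, -12], [3, -6]].
If T = a₁ ∘ b₁ ∘ c₁ + a₂ ∘ b₂ ∘ c₂ then each S_k = c₁[k]·a₁b₁ᵀ + c₂[k]·a₂b₂ᵀ. S₀ and S₁ are linearly independent, so a₁b₁ᵀ and a₂b₂ᵀ must span the same plane of matrices: they are the rank-1 matrices of the form x·S₀ + y·S₁.
det(x·S₀ + y·S₁) is −4·x² + 4·xy = (-4)·(x − y)(x), vanishing at (x:y) = (1:1) and (0:1).
M₁ = S₀ + S₁ = [[2, 0], [0, 0]] = 2·[1, 0][1, 0]ᵀ and M₂ = S₁ = [[-2, 4], [-1, 2]] = −[2, 1][1, -2]ᵀ, so take a₁ = [1, 0], b₁ = [1, 0], a₂ = [2, 1], b₂ = [1, -2].
Each slice is an integer combination of E₁ = a₁b₁ᵀ and E₂ = a₂b₂ᵀ: S₀ = 2·E₁ + E₂, S₁ = −E₂, S₂ = 4·E₁ + 3·E₂; reading off coefficients, c₁ = [2, 0, 4] and c₂ = [1, -1, 3].
Hence T = [1, 0] ∘ [1, 0] ∘ [2, 0, 4] + [2, 1] ∘ [1, -2] ∘ [1, -1, 3], so rank(T) ≤ 2.
These bounds meet, so rank(T) = 2.
Check entry T[1,0,2] = 3: (0)·(1)·(4) + (1)·(1)·(3) = 3.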